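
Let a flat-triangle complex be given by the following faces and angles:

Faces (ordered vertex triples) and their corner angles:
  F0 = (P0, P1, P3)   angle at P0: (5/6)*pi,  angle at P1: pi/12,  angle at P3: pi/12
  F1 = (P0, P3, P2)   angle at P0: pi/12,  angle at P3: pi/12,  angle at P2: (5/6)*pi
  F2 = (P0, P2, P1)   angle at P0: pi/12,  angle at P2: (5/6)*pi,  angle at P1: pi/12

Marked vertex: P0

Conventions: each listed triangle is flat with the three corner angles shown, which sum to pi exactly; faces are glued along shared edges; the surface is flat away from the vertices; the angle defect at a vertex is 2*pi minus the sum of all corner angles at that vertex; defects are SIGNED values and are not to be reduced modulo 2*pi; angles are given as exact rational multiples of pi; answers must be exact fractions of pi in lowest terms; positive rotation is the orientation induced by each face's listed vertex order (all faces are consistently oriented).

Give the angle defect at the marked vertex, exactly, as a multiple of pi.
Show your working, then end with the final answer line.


Sum of corner angles at P0: pi
defect = 2*pi - pi

Answer: defect(P0) = pi


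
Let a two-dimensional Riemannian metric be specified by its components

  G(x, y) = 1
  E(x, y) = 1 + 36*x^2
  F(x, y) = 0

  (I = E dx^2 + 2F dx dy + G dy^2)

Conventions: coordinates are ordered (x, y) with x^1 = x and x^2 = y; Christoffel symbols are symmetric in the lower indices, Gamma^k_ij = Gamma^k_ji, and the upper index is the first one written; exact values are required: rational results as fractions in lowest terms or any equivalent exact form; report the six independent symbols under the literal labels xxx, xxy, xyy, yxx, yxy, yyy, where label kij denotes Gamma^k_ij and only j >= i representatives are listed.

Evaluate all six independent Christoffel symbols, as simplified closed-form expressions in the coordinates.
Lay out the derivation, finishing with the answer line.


E = 1 + 36*x^2; F = 0; G = 1
Gamma^k_ij = (1/2) g^{kl} (d_i g_jl + d_j g_il - d_l g_ij), with g^inv = (1/(EG-F^2)) [[G, -F], [-F, E]]
first partials: E_x = 72*x, E_y = 0, F_x = 0, F_y = 0, G_x = 0, G_y = 0
D = EG - F^2 = 1 + 36*x^2
expanded: Gamma^x_xx = (G E_x - 2F F_x + F E_y)/(2D), Gamma^x_xy = (G E_y - F G_x)/(2D), Gamma^x_yy = (2G F_y - G G_x - F G_y)/(2D), Gamma^y_xx = (2E F_x - E E_y - F E_x)/(2D), Gamma^y_xy = (E G_x - F E_y)/(2D), Gamma^y_yy = (E G_y - 2F F_y + F G_x)/(2D); substitute and cancel common factors

Answer: Gamma_xxx = 36*x/(36*x^2 + 1), Gamma_xxy = 0, Gamma_xyy = 0, Gamma_yxx = 0, Gamma_yxy = 0, Gamma_yyy = 0


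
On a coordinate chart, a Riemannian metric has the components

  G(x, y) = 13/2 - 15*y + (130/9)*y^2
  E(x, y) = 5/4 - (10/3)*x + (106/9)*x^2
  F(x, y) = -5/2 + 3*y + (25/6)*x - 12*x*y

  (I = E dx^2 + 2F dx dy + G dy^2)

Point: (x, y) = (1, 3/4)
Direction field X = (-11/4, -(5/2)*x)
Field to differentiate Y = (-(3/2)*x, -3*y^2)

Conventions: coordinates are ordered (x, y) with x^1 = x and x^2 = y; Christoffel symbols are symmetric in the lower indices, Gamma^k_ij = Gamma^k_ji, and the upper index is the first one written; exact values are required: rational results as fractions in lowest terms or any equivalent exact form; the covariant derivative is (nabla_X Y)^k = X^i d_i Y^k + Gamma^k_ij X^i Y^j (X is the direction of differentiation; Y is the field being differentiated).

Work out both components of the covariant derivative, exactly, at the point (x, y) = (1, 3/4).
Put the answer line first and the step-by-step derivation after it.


Answer: (nabla_X Y)^x = 6411/3962, (nabla_X Y)^y = 11358/1981

E = 349/36, F = -61/12, G = 27/8 at the point
E_x = 182/9, E_y = 0, F_x = -29/6, F_y = -9, G_x = 0, G_y = 20/3
EG - F^2 = 1981/288;  g^inv = (288/1981) * [[27/8, 61/12], [61/12, 349/36]]
first-kind symbols [ij,l] = (1/2)(d_i g_jl + d_j g_il - d_l g_ij): [xx,x] = E_x/2 = 91/9, [xx,y] = F_x - E_y/2 = -29/6, [xy,x] = E_y/2 = 0, [xy,y] = G_x/2 = 0, [yy,x] = F_y - G_x/2 = -9, [yy,y] = G_y/2 = 10/3
Gamma^x_ij = (G*[ij,x] - F*[ij,y])/(EG - F^2), Gamma^y_ij = (E*[ij,y] - F*[ij,x])/(EG - F^2)
Gamma_xxx = 2752/1981, Gamma_xxy = 0, Gamma_xyy = -3868/1981, Gamma_yxx = 1308/1981, Gamma_yxy = 0, Gamma_yyy = -11608/5943
X = (-11/4, -5/2), Y = (-3/2, -27/16) at the point


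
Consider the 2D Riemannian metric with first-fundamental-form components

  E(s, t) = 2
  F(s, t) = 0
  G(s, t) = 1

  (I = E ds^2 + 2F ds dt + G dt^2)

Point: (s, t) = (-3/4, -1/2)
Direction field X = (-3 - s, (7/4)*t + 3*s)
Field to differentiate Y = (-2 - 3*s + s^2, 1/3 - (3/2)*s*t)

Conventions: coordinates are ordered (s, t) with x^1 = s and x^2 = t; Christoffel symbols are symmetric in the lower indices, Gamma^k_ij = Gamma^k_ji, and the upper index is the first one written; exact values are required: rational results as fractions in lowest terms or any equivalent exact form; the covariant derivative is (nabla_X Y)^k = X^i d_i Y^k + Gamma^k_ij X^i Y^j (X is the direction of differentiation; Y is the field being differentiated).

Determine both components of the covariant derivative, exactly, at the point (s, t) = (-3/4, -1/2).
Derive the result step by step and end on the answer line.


E = 2, F = 0, G = 1 at the point
E_s = 0, E_t = 0, F_s = 0, F_t = 0, G_s = 0, G_t = 0
EG - F^2 = 2;  g^inv = (1/2) * [[1, 0], [0, 2]]
first-kind symbols [ij,l] = (1/2)(d_i g_jl + d_j g_il - d_l g_ij): [ss,s] = E_s/2 = 0, [ss,t] = F_s - E_t/2 = 0, [st,s] = E_t/2 = 0, [st,t] = G_s/2 = 0, [tt,s] = F_t - G_s/2 = 0, [tt,t] = G_t/2 = 0
Gamma^s_ij = (G*[ij,s] - F*[ij,t])/(EG - F^2), Gamma^t_ij = (E*[ij,t] - F*[ij,s])/(EG - F^2)
Gamma_sss = 0, Gamma_sst = 0, Gamma_stt = 0, Gamma_tss = 0, Gamma_tst = 0, Gamma_ttt = 0
X = (-9/4, -25/8), Y = (13/16, -11/48) at the point

Answer: (nabla_X Y)^s = 81/8, (nabla_X Y)^t = -333/64


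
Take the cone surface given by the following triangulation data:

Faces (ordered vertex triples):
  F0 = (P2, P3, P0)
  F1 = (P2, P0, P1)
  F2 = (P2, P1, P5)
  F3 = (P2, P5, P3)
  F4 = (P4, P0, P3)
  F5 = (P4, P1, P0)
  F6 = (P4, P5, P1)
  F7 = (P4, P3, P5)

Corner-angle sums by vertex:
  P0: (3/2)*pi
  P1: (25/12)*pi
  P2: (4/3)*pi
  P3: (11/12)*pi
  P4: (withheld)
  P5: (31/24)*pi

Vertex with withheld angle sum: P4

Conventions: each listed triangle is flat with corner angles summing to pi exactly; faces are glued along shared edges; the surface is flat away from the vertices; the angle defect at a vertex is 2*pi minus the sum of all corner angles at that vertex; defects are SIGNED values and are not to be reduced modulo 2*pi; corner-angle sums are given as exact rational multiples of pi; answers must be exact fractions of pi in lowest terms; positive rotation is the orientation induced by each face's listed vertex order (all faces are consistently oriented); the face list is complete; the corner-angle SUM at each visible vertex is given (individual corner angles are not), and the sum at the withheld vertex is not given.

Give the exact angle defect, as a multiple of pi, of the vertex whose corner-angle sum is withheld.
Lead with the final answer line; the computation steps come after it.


Answer: defect(P4) = (9/8)*pi

V = 6, E = 12, F = 8; chi = V - E + F = 2
Gauss-Bonnet: total defect = 2*pi*chi = 4*pi; visible defects sum to (23/8)*pi


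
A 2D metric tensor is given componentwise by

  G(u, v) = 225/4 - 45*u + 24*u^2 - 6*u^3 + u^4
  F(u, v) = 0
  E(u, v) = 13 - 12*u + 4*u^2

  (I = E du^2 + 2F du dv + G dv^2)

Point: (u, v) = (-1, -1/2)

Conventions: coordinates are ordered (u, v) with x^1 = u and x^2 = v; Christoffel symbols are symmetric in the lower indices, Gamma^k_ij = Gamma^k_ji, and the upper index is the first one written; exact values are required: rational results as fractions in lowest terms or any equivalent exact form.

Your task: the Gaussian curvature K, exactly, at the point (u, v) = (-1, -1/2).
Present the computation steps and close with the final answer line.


E = 29, F = 0, G = 529/4, EG - F^2 = 15341/4 at the point
E_u = -20, E_v = 0, F_u = 0, F_v = 0, G_u = -115, G_v = 0
E_vv = 0, F_uv = 0, G_uu = 96
Using the Brioschi determinant formula for K from the metric derivatives:
M1 = [[-E_vv/2 + F_uv - G_uu/2, E_u/2, F_u - E_v/2], [F_v - G_u/2, E, F], [G_v/2, F, G]] = [[-48, -10, 0], [115/2, 29, 0], [0, 0, 529/4]]; det M1 = -432193/4
M2 = [[0, E_v/2, G_u/2], [E_v/2, E, F], [G_u/2, F, G]] = [[0, 0, -115/2], [0, 29, 0], [-115/2, 0, 529/4]]; det M2 = -383525/4
det M1 - det M2 = -12167; K = -12167 / (15341/4)^2 = -16/19343

Answer: K = -16/19343


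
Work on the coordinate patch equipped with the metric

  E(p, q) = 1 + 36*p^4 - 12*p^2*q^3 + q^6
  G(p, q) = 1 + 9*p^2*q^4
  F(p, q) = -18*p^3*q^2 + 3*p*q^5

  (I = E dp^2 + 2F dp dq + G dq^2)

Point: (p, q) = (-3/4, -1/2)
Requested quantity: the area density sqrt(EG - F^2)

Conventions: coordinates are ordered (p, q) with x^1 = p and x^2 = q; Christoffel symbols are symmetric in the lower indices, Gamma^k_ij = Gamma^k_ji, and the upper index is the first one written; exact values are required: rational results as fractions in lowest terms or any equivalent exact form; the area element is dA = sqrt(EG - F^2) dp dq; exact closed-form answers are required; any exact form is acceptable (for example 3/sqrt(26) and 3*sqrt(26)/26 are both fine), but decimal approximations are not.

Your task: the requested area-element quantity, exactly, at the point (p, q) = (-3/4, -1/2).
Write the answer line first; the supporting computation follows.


Answer: sqrt(EG - F^2) = sqrt(3473)/16

E = 53/4, F = 63/32, G = 337/256; EG - F^2 = 3473/256


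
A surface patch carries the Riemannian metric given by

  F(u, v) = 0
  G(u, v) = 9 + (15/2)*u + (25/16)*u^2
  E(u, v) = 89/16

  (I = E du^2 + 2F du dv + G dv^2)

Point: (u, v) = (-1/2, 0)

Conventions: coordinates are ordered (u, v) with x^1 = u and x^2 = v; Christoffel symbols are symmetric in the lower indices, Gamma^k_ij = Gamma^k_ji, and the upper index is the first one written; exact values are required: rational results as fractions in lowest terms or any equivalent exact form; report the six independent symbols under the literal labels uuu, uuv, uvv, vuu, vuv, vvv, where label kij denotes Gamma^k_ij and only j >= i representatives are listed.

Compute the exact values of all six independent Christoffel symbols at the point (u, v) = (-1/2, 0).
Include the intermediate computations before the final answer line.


E = 89/16, F = 0, G = 361/64 at the point
E_u = 0, E_v = 0, F_u = 0, F_v = 0, G_u = 95/16, G_v = 0
EG - F^2 = 32129/1024;  g^inv = (1024/32129) * [[361/64, 0], [0, 89/16]]
first-kind symbols [ij,l] = (1/2)(d_i g_jl + d_j g_il - d_l g_ij): [uu,u] = E_u/2 = 0, [uu,v] = F_u - E_v/2 = 0, [uv,u] = E_v/2 = 0, [uv,v] = G_u/2 = 95/32, [vv,u] = F_v - G_u/2 = -95/32, [vv,v] = G_v/2 = 0
Gamma^u_ij = (G*[ij,u] - F*[ij,v])/(EG - F^2), Gamma^v_ij = (E*[ij,v] - F*[ij,u])/(EG - F^2)

Answer: Gamma_uuu = 0, Gamma_uuv = 0, Gamma_uvv = -95/178, Gamma_vuu = 0, Gamma_vuv = 10/19, Gamma_vvv = 0


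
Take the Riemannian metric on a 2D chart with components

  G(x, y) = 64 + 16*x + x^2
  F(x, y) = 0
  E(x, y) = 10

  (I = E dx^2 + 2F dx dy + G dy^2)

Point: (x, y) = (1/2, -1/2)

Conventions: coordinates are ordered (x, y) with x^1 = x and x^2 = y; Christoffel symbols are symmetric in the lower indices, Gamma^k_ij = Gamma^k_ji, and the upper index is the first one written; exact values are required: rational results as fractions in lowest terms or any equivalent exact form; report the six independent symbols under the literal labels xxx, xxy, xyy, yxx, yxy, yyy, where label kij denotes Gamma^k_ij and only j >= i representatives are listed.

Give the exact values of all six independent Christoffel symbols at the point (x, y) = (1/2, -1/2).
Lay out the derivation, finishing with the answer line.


E = 10, F = 0, G = 289/4 at the point
E_x = 0, E_y = 0, F_x = 0, F_y = 0, G_x = 17, G_y = 0
EG - F^2 = 1445/2;  g^inv = (2/1445) * [[289/4, 0], [0, 10]]
first-kind symbols [ij,l] = (1/2)(d_i g_jl + d_j g_il - d_l g_ij): [xx,x] = E_x/2 = 0, [xx,y] = F_x - E_y/2 = 0, [xy,x] = E_y/2 = 0, [xy,y] = G_x/2 = 17/2, [yy,x] = F_y - G_x/2 = -17/2, [yy,y] = G_y/2 = 0
Gamma^x_ij = (G*[ij,x] - F*[ij,y])/(EG - F^2), Gamma^y_ij = (E*[ij,y] - F*[ij,x])/(EG - F^2)

Answer: Gamma_xxx = 0, Gamma_xxy = 0, Gamma_xyy = -17/20, Gamma_yxx = 0, Gamma_yxy = 2/17, Gamma_yyy = 0


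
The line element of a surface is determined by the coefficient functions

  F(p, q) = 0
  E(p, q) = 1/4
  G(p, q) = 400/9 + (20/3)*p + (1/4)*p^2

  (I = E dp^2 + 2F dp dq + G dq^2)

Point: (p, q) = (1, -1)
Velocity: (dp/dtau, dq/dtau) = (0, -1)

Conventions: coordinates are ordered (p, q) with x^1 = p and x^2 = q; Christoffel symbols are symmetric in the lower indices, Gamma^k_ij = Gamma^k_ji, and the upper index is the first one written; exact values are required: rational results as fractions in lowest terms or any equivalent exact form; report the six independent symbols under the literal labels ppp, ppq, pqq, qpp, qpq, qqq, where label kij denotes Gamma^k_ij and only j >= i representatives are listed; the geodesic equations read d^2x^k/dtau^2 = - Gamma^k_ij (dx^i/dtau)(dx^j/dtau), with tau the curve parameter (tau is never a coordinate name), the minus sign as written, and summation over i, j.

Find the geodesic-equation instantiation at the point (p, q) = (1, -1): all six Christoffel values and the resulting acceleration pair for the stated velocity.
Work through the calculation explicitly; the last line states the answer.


E = 1/4, F = 0, G = 1849/36 at the point
E_p = 0, E_q = 0, F_p = 0, F_q = 0, G_p = 43/6, G_q = 0
EG - F^2 = 1849/144;  g^inv = (144/1849) * [[1849/36, 0], [0, 1/4]]
first-kind symbols [ij,l] = (1/2)(d_i g_jl + d_j g_il - d_l g_ij): [pp,p] = E_p/2 = 0, [pp,q] = F_p - E_q/2 = 0, [pq,p] = E_q/2 = 0, [pq,q] = G_p/2 = 43/12, [qq,p] = F_q - G_p/2 = -43/12, [qq,q] = G_q/2 = 0
Gamma^p_ij = (G*[ij,p] - F*[ij,q])/(EG - F^2), Gamma^q_ij = (E*[ij,q] - F*[ij,p])/(EG - F^2)
Gamma_ppp = 0, Gamma_ppq = 0, Gamma_pqq = -43/3, Gamma_qpp = 0, Gamma_qpq = 3/43, Gamma_qqq = 0
d^2p/dtau^2 = -(Gamma_ppp*(0)^2 + 2*Gamma_ppq*(0)*(-1) + Gamma_pqq*(-1)^2) = 43/3
d^2q/dtau^2 = -(Gamma_qpp*(0)^2 + 2*Gamma_qpq*(0)*(-1) + Gamma_qqq*(-1)^2) = 0

Answer: Gamma_ppp = 0, Gamma_ppq = 0, Gamma_pqq = -43/3, Gamma_qpp = 0, Gamma_qpq = 3/43, Gamma_qqq = 0; accelerations (d^2p/dtau^2, d^2q/dtau^2) = (43/3, 0)


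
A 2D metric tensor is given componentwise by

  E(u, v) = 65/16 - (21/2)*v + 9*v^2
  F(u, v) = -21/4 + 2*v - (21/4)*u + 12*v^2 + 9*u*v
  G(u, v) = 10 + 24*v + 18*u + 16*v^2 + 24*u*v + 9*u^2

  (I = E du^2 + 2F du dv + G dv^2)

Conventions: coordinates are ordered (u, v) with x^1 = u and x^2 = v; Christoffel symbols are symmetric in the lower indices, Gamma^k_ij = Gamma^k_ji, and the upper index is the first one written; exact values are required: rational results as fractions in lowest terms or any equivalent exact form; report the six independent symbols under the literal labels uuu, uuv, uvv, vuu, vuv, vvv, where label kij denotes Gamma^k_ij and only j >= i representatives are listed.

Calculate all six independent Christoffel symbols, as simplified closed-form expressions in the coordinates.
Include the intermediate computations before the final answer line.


E = 65/16 - (21/2)*v + 9*v^2; F = -21/4 + 2*v - (21/4)*u + 12*v^2 + 9*u*v; G = 10 + 24*v + 18*u + 16*v^2 + 24*u*v + 9*u^2
Gamma^k_ij = (1/2) g^{kl} (d_i g_jl + d_j g_il - d_l g_ij), with g^inv = (1/(EG-F^2)) [[G, -F], [-F, E]]
first partials: E_u = 0, E_v = -21/2 + 18*v, F_u = -21/4 + 9*v, F_v = 2 + 24*v + 9*u, G_u = 18 + 24*v + 18*u, G_v = 24 + 32*v + 24*u
D = EG - F^2 = 209/16 + (27/2)*v + 18*u + 25*v^2 + 24*u*v + 9*u^2
expanded: Gamma^u_uu = (G E_u - 2F F_u + F E_v)/(2D), Gamma^u_uv = (G E_v - F G_u)/(2D), Gamma^u_vv = (2G F_v - G G_u - F G_v)/(2D), Gamma^v_uu = (2E F_u - E E_v - F E_u)/(2D), Gamma^v_uv = (E G_u - F E_v)/(2D), Gamma^v_vv = (E G_v - 2F F_v + F G_u)/(2D); substitute and cancel common factors

Answer: Gamma_uuu = 0, Gamma_uuv = (144*v - 84)/(144*u^2 + 384*u*v + 288*u + 400*v^2 + 216*v + 209), Gamma_uvv = (192*v - 112)/(144*u^2 + 384*u*v + 288*u + 400*v^2 + 216*v + 209), Gamma_vuu = 0, Gamma_vuv = (144*u + 192*v + 144)/(144*u^2 + 384*u*v + 288*u + 400*v^2 + 216*v + 209), Gamma_vvv = (192*u + 256*v + 192)/(144*u^2 + 384*u*v + 288*u + 400*v^2 + 216*v + 209)


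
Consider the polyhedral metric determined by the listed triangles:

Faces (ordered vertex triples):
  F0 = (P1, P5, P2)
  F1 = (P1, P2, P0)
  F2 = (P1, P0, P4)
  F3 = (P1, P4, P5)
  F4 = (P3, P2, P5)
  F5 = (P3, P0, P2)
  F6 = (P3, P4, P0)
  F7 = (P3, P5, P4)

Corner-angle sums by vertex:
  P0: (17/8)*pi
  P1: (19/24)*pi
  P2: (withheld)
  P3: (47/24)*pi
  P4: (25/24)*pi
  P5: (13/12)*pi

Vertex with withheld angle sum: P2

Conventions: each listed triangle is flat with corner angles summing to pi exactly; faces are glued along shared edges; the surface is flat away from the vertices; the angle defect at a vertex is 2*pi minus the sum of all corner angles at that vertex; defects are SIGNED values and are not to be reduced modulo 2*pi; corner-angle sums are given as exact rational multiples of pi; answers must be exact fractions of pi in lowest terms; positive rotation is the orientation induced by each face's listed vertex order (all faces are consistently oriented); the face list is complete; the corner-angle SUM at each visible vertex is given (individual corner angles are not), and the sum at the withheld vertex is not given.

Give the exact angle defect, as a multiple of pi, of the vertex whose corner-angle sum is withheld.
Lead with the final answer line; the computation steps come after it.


Answer: defect(P2) = pi

V = 6, E = 12, F = 8; chi = V - E + F = 2
Gauss-Bonnet: total defect = 2*pi*chi = 4*pi; visible defects sum to 3*pi


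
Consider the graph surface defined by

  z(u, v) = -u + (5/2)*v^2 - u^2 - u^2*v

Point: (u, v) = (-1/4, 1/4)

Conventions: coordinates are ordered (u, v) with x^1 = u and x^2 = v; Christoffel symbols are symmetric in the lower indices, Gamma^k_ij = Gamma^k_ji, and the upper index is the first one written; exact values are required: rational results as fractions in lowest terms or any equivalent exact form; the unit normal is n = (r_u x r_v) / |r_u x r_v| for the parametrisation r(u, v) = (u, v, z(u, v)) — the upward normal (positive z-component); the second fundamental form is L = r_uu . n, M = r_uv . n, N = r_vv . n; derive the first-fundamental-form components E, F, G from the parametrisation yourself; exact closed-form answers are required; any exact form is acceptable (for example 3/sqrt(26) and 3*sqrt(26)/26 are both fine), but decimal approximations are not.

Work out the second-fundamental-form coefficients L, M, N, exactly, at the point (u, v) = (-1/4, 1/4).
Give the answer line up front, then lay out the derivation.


Answer: L = -40*sqrt(653)/653, M = 8*sqrt(653)/653, N = 80*sqrt(653)/653

z_u = -3/8, z_v = 19/16, z_uu = -5/2, z_uv = 1/2, z_vv = 5
E = 73/64, F = -57/128, G = 617/256; answer radicand W^2 = 653/256
unnormalised second-form numerators: l = -5/2, m = 1/2, n = 5; L = l/sqrt(653/256), and similarly M = m/sqrt(W^2), N = n/sqrt(W^2)


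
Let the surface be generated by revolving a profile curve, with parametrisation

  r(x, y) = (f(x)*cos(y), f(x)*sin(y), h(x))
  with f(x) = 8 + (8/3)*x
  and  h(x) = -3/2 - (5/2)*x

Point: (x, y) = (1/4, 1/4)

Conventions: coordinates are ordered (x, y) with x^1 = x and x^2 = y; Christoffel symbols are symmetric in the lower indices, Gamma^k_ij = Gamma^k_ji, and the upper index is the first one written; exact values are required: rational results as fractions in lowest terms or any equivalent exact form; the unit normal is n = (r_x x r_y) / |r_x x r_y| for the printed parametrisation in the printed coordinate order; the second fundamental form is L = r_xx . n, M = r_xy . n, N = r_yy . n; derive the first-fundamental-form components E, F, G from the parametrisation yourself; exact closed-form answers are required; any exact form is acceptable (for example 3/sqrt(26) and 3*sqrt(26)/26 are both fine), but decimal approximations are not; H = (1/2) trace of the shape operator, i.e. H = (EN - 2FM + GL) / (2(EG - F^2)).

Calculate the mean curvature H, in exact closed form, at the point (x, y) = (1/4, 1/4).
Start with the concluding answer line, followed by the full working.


Answer: H = -45*sqrt(481)/25012

f = 26/3, f' = 8/3, f'' = 0, h' = -5/2, h'' = 0
E = 481/36, F = 0, G = 676/9; answer radicand W^2 = 481/36
unnormalised second-form numerators: l = 0, m = 0, n = -65/3; L = l/sqrt(481/36), and similarly M = m/sqrt(W^2), N = n/sqrt(W^2)
H = (E*n - 2*F*m + G*l) / (2*(EG - F^2)*sqrt(W^2)); E*n - 2*F*m + G*l = -31265/108, EG - F^2 = 81289/81, so H = (-15/104)/sqrt(481/36)


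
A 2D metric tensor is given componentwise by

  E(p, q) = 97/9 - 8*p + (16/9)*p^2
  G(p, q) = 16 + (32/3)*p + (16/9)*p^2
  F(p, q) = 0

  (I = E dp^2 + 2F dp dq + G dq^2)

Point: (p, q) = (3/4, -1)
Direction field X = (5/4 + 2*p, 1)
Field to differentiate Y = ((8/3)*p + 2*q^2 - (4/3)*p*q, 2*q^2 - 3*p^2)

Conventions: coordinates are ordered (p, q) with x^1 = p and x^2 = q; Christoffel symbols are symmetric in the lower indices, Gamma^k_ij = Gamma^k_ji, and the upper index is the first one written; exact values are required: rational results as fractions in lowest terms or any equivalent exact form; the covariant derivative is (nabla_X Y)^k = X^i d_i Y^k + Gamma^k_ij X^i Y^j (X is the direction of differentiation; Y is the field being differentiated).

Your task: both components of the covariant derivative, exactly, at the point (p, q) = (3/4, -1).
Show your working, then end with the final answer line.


E = 52/9, F = 0, G = 25 at the point
E_p = -16/3, E_q = 0, F_p = 0, F_q = 0, G_p = 40/3, G_q = 0
EG - F^2 = 1300/9;  g^inv = (9/1300) * [[25, 0], [0, 52/9]]
first-kind symbols [ij,l] = (1/2)(d_i g_jl + d_j g_il - d_l g_ij): [pp,p] = E_p/2 = -8/3, [pp,q] = F_p - E_q/2 = 0, [pq,p] = E_q/2 = 0, [pq,q] = G_p/2 = 20/3, [qq,p] = F_q - G_p/2 = -20/3, [qq,q] = G_q/2 = 0
Gamma^p_ij = (G*[ij,p] - F*[ij,q])/(EG - F^2), Gamma^q_ij = (E*[ij,q] - F*[ij,p])/(EG - F^2)
Gamma_ppp = -6/13, Gamma_ppq = 0, Gamma_pqq = -15/13, Gamma_qpp = 0, Gamma_qpq = 4/15, Gamma_qqq = 0
X = (11/4, 1), Y = (5, 5/16) at the point

Answer: (nabla_X Y)^p = -147/208, (nabla_X Y)^q = -237/16


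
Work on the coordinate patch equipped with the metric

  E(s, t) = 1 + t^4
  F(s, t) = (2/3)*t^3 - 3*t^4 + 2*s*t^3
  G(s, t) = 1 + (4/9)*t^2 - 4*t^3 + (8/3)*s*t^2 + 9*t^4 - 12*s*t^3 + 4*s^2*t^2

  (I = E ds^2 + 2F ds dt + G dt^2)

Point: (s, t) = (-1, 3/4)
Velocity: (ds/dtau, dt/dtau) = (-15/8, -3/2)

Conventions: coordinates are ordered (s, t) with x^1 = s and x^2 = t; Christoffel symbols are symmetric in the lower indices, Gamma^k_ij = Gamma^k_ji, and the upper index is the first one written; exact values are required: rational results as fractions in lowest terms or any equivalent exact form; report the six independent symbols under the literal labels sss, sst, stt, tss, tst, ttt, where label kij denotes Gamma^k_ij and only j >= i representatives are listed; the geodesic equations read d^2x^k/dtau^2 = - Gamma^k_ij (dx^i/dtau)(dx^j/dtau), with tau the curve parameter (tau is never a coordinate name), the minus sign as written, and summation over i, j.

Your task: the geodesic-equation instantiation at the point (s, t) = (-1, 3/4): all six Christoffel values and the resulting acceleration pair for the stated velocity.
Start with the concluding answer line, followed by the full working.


Answer: Gamma_sss = 0, Gamma_sst = 108/1093, Gamma_stt = -420/1093, Gamma_tss = 0, Gamma_tst = -516/1093, Gamma_ttt = 6020/3279; accelerations (d^2s/dtau^2, d^2t/dtau^2) = (675/2186, -3225/2186)

E = 337/256, F = -387/256, G = 2105/256 at the point
E_s = 0, E_t = 27/16, F_s = 27/32, F_t = -117/16, G_s = -129/16, G_t = 1505/48
EG - F^2 = 1093/128;  g^inv = (128/1093) * [[2105/256, 387/256], [387/256, 337/256]]
first-kind symbols [ij,l] = (1/2)(d_i g_jl + d_j g_il - d_l g_ij): [ss,s] = E_s/2 = 0, [ss,t] = F_s - E_t/2 = 0, [st,s] = E_t/2 = 27/32, [st,t] = G_s/2 = -129/32, [tt,s] = F_t - G_s/2 = -105/32, [tt,t] = G_t/2 = 1505/96
Gamma^s_ij = (G*[ij,s] - F*[ij,t])/(EG - F^2), Gamma^t_ij = (E*[ij,t] - F*[ij,s])/(EG - F^2)
Gamma_sss = 0, Gamma_sst = 108/1093, Gamma_stt = -420/1093, Gamma_tss = 0, Gamma_tst = -516/1093, Gamma_ttt = 6020/3279
d^2s/dtau^2 = -(Gamma_sss*(-15/8)^2 + 2*Gamma_sst*(-15/8)*(-3/2) + Gamma_stt*(-3/2)^2) = 675/2186
d^2t/dtau^2 = -(Gamma_tss*(-15/8)^2 + 2*Gamma_tst*(-15/8)*(-3/2) + Gamma_ttt*(-3/2)^2) = -3225/2186


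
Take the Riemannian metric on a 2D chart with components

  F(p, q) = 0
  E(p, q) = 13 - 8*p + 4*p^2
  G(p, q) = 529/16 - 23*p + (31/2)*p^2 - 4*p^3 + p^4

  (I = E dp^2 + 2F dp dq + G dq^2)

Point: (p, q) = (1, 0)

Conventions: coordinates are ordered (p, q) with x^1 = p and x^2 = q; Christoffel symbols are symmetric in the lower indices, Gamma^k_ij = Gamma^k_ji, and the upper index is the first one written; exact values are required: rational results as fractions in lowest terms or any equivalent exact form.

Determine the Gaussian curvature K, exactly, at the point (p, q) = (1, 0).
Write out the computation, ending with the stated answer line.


E = 9, F = 0, G = 361/16, EG - F^2 = 3249/16 at the point
E_p = 0, E_q = 0, F_p = 0, F_q = 0, G_p = 0, G_q = 0
E_qq = 0, F_pq = 0, G_pp = 19
Apply the Brioschi formula K = (det M1 - det M2)/(EG - F^2)^2 over the derivative matrices of E, F, G.
M1 = [[-E_qq/2 + F_pq - G_pp/2, E_p/2, F_p - E_q/2], [F_q - G_p/2, E, F], [G_q/2, F, G]] = [[-19/2, 0, 0], [0, 9, 0], [0, 0, 361/16]]; det M1 = -61731/32
M2 = [[0, E_q/2, G_p/2], [E_q/2, E, F], [G_p/2, F, G]] = [[0, 0, 0], [0, 9, 0], [0, 0, 361/16]]; det M2 = 0
det M1 - det M2 = -61731/32; K = -61731/32 / (3249/16)^2 = -8/171

Answer: K = -8/171


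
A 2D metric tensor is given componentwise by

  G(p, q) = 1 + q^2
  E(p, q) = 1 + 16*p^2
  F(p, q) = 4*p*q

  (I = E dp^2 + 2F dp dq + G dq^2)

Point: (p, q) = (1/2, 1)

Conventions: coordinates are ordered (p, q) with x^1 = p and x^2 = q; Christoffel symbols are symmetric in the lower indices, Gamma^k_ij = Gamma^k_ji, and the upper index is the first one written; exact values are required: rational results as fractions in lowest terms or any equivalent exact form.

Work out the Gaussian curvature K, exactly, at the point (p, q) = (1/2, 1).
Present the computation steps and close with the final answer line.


E = 5, F = 2, G = 2, EG - F^2 = 6 at the point
E_p = 16, E_q = 0, F_p = 4, F_q = 2, G_p = 0, G_q = 2
E_qq = 0, F_pq = 4, G_pp = 0
Apply the Brioschi formula K = (det M1 - det M2)/(EG - F^2)^2 over the derivative matrices of E, F, G.
M1 = [[-E_qq/2 + F_pq - G_pp/2, E_p/2, F_p - E_q/2], [F_q - G_p/2, E, F], [G_q/2, F, G]] = [[4, 8, 4], [2, 5, 2], [1, 2, 2]]; det M1 = 4
M2 = [[0, E_q/2, G_p/2], [E_q/2, E, F], [G_p/2, F, G]] = [[0, 0, 0], [0, 5, 2], [0, 2, 2]]; det M2 = 0
det M1 - det M2 = 4; K = 4 / (6)^2 = 1/9

Answer: K = 1/9


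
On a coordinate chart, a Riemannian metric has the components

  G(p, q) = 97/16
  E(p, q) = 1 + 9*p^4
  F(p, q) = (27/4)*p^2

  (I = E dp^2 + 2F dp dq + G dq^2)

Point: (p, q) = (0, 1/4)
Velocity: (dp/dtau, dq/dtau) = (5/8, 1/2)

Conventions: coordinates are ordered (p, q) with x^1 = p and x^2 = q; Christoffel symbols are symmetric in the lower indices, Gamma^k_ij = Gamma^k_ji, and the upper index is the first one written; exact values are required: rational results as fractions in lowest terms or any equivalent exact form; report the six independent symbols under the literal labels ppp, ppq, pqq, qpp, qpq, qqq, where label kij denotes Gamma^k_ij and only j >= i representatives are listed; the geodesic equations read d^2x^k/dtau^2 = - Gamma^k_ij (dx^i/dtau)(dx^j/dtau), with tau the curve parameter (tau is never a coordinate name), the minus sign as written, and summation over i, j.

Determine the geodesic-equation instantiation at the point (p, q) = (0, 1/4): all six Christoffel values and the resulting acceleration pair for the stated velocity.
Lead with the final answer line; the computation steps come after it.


Answer: Gamma_ppp = 0, Gamma_ppq = 0, Gamma_pqq = 0, Gamma_qpp = 0, Gamma_qpq = 0, Gamma_qqq = 0; accelerations (d^2p/dtau^2, d^2q/dtau^2) = (0, 0)

E = 1, F = 0, G = 97/16 at the point
E_p = 0, E_q = 0, F_p = 0, F_q = 0, G_p = 0, G_q = 0
EG - F^2 = 97/16;  g^inv = (16/97) * [[97/16, 0], [0, 1]]
first-kind symbols [ij,l] = (1/2)(d_i g_jl + d_j g_il - d_l g_ij): [pp,p] = E_p/2 = 0, [pp,q] = F_p - E_q/2 = 0, [pq,p] = E_q/2 = 0, [pq,q] = G_p/2 = 0, [qq,p] = F_q - G_p/2 = 0, [qq,q] = G_q/2 = 0
Gamma^p_ij = (G*[ij,p] - F*[ij,q])/(EG - F^2), Gamma^q_ij = (E*[ij,q] - F*[ij,p])/(EG - F^2)
Gamma_ppp = 0, Gamma_ppq = 0, Gamma_pqq = 0, Gamma_qpp = 0, Gamma_qpq = 0, Gamma_qqq = 0
d^2p/dtau^2 = -(Gamma_ppp*(5/8)^2 + 2*Gamma_ppq*(5/8)*(1/2) + Gamma_pqq*(1/2)^2) = 0
d^2q/dtau^2 = -(Gamma_qpp*(5/8)^2 + 2*Gamma_qpq*(5/8)*(1/2) + Gamma_qqq*(1/2)^2) = 0


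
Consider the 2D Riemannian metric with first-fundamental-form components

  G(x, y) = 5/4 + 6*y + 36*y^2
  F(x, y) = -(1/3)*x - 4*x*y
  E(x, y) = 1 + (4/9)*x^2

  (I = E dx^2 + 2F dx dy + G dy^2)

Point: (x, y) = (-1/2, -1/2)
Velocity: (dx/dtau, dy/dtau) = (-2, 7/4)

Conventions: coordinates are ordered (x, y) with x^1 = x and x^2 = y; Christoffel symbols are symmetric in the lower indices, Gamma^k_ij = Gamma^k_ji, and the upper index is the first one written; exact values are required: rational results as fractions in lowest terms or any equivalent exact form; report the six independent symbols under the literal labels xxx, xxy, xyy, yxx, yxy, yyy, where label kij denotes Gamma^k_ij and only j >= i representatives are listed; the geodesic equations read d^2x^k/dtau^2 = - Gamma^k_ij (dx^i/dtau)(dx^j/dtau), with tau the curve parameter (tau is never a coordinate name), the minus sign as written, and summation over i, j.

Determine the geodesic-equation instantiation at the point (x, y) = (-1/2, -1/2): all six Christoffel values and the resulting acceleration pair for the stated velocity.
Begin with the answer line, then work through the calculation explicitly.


Answer: Gamma_xxx = -8/265, Gamma_xxy = 0, Gamma_xyy = 72/265, Gamma_yxx = 12/53, Gamma_yxy = 0, Gamma_yyy = -108/53; accelerations (d^2x/dtau^2, d^2y/dtau^2) = (-377/530, 1131/212)

E = 10/9, F = -5/6, G = 29/4 at the point
E_x = -4/9, E_y = 0, F_x = 5/3, F_y = 2, G_x = 0, G_y = -30
EG - F^2 = 265/36;  g^inv = (36/265) * [[29/4, 5/6], [5/6, 10/9]]
first-kind symbols [ij,l] = (1/2)(d_i g_jl + d_j g_il - d_l g_ij): [xx,x] = E_x/2 = -2/9, [xx,y] = F_x - E_y/2 = 5/3, [xy,x] = E_y/2 = 0, [xy,y] = G_x/2 = 0, [yy,x] = F_y - G_x/2 = 2, [yy,y] = G_y/2 = -15
Gamma^x_ij = (G*[ij,x] - F*[ij,y])/(EG - F^2), Gamma^y_ij = (E*[ij,y] - F*[ij,x])/(EG - F^2)
Gamma_xxx = -8/265, Gamma_xxy = 0, Gamma_xyy = 72/265, Gamma_yxx = 12/53, Gamma_yxy = 0, Gamma_yyy = -108/53
d^2x/dtau^2 = -(Gamma_xxx*(-2)^2 + 2*Gamma_xxy*(-2)*(7/4) + Gamma_xyy*(7/4)^2) = -377/530
d^2y/dtau^2 = -(Gamma_yxx*(-2)^2 + 2*Gamma_yxy*(-2)*(7/4) + Gamma_yyy*(7/4)^2) = 1131/212


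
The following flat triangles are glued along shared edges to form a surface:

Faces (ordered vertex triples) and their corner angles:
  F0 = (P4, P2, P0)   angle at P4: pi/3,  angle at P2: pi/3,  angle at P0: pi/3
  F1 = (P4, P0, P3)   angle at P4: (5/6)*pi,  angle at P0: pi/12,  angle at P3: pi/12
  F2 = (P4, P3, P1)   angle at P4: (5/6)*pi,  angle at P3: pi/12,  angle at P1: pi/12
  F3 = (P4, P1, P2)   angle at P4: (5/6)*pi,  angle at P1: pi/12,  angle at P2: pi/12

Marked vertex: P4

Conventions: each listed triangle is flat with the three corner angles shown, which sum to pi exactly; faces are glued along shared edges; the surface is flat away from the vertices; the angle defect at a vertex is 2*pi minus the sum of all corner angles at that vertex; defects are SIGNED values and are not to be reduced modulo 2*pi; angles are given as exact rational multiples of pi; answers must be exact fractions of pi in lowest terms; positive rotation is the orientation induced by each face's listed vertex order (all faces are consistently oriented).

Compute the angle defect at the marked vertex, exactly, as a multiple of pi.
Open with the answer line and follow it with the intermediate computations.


Answer: defect(P4) = (-5/6)*pi

Sum of corner angles at P4: (17/6)*pi
defect = 2*pi - (17/6)*pi


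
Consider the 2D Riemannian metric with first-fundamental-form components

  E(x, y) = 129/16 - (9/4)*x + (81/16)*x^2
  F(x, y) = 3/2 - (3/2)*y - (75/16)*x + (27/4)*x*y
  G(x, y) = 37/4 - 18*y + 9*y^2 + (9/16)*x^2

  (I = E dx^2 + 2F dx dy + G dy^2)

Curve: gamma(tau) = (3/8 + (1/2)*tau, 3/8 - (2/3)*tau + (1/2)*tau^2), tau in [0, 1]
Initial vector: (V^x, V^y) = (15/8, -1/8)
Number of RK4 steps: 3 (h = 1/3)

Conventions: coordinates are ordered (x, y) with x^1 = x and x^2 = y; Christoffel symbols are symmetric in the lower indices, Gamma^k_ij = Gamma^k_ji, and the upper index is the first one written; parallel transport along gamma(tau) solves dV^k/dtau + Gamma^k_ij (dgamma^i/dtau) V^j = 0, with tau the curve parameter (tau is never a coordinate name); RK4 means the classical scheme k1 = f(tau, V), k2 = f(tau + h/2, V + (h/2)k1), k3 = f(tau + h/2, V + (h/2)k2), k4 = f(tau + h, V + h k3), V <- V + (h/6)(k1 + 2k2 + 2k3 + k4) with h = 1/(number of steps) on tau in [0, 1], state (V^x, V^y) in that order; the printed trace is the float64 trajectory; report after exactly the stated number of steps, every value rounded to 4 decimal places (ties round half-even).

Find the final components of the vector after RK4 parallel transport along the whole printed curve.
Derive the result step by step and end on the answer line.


gamma'(tau) = (1/2, -2/3 + tau); f(tau, V)^k = -Gamma^k_ij(gamma(tau)) gamma'^i(tau) V^j; h = 1/3; intermediate values shown to 6 dp
curve data and Christoffel symbols at the stage parameters:
  tau = 0.000000: gamma = (0.375000, 0.375000), gamma' = (0.500000, -0.666667); Gamma_xxx = 0.106699, Gamma_xxy = -0.000892, Gamma_xyy = 0.127285, Gamma_yxx = -0.564411, Gamma_yxy = 0.054894, Gamma_yyy = -1.467311
  tau = 0.166667: gamma = (0.458333, 0.277778), gamma' = (0.500000, -0.500000); Gamma_xxx = 0.133684, Gamma_xxy = 0.001296, Gamma_xyy = 0.132544, Gamma_yxx = -0.550111, Gamma_yxy = 0.050977, Gamma_yyy = -1.278537
  tau = 0.333333: gamma = (0.541667, 0.208333), gamma' = (0.500000, -0.333333); Gamma_xxx = 0.156871, Gamma_xxy = 0.003588, Gamma_xyy = 0.139943, Gamma_yxx = -0.526568, Gamma_yxy = 0.050664, Gamma_yyy = -1.162953
  tau = 0.500000: gamma = (0.625000, 0.166667), gamma' = (0.500000, -0.166667); Gamma_xxx = 0.179152, Gamma_xxy = 0.006017, Gamma_xyy = 0.150406, Gamma_yxx = -0.504120, Gamma_yxy = 0.053192, Gamma_yyy = -1.094259
  tau = 0.666667: gamma = (0.708333, 0.152778), gamma' = (0.500000, 0.000000); Gamma_xxx = 0.202196, Gamma_xxy = 0.008580, Gamma_xyy = 0.164892, Gamma_yxx = -0.484755, Gamma_yxy = 0.058601, Gamma_yyy = -1.059381
  tau = 0.833333: gamma = (0.791667, 0.166667), gamma' = (0.500000, 0.166667); Gamma_xxx = 0.227225, Gamma_xxy = 0.011221, Gamma_xyy = 0.184705, Gamma_yxx = -0.467810, Gamma_yxy = 0.067556, Gamma_yyy = -1.052158
  tau = 1.000000: gamma = (0.875000, 0.208333), gamma' = (0.500000, 0.333333); Gamma_xxx = 0.255297, Gamma_xxy = 0.013768, Gamma_xyy = 0.211778, Gamma_yxx = -0.451084, Gamma_yxy = 0.081529, Gamma_yyy = -1.070739
step 0: V^x = 1.8750, V^y = -0.1250
step 1: k1 = (-0.111808, 0.723459), k2 = (-0.123171, 0.560861), k3 = (-0.124824, 0.578306), k4 = (-0.138571, 0.485678); V <- V + (h/6)(k1 + 2k2 + 2k3 + k4): V^x = 1.8335, V^y = 0.0687
step 2: k1 = (-0.138538, 0.485313), k2 = (-0.157056, 0.441122), k3 = (-0.156945, 0.441855), k4 = (-0.181004, 0.425398); V <- V + (h/6)(k1 + 2k2 + 2k3 + k4): V^x = 1.7809, V^y = 0.2175
step 3: k1 = (-0.180978, 0.425277), k2 = (-0.212672, 0.430615), k3 = (-0.212095, 0.429565), k4 = (-0.254094, 0.453260); V <- V + (h/6)(k1 + 2k2 + 2k3 + k4): V^x = 1.7095, V^y = 0.3618

Answer: V^x = 1.7095, V^y = 0.3618


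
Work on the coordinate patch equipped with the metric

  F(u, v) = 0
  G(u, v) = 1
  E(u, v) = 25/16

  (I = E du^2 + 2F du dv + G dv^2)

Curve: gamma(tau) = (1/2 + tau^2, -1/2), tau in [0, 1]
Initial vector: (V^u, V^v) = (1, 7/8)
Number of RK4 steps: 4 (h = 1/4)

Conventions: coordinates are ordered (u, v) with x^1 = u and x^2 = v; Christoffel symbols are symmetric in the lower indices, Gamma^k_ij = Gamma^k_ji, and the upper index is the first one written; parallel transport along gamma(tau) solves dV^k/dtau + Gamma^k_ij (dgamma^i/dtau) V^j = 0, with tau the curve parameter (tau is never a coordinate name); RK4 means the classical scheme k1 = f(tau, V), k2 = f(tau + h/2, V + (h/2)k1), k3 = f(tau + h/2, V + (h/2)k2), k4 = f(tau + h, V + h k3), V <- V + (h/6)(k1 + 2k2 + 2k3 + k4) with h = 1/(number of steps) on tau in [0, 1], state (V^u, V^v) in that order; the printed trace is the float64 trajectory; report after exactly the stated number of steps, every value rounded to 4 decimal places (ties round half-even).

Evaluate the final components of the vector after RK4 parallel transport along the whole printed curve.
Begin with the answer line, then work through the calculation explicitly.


Answer: V^u = 1.0000, V^v = 0.8750

gamma'(tau) = (2*tau, 0); f(tau, V)^k = -Gamma^k_ij(gamma(tau)) gamma'^i(tau) V^j; h = 1/4; intermediate values shown to 6 dp
curve data and Christoffel symbols at the stage parameters:
  tau = 0.000000: gamma = (0.500000, -0.500000), gamma' = (0.000000, 0.000000); Gamma_uuu = 0.000000, Gamma_uuv = 0.000000, Gamma_uvv = 0.000000, Gamma_vuu = 0.000000, Gamma_vuv = 0.000000, Gamma_vvv = 0.000000
  tau = 0.125000: gamma = (0.515625, -0.500000), gamma' = (0.250000, 0.000000); Gamma_uuu = 0.000000, Gamma_uuv = 0.000000, Gamma_uvv = 0.000000, Gamma_vuu = 0.000000, Gamma_vuv = 0.000000, Gamma_vvv = 0.000000
  tau = 0.250000: gamma = (0.562500, -0.500000), gamma' = (0.500000, 0.000000); Gamma_uuu = 0.000000, Gamma_uuv = 0.000000, Gamma_uvv = 0.000000, Gamma_vuu = 0.000000, Gamma_vuv = 0.000000, Gamma_vvv = 0.000000
  tau = 0.375000: gamma = (0.640625, -0.500000), gamma' = (0.750000, 0.000000); Gamma_uuu = 0.000000, Gamma_uuv = 0.000000, Gamma_uvv = 0.000000, Gamma_vuu = 0.000000, Gamma_vuv = 0.000000, Gamma_vvv = 0.000000
  tau = 0.500000: gamma = (0.750000, -0.500000), gamma' = (1.000000, 0.000000); Gamma_uuu = 0.000000, Gamma_uuv = 0.000000, Gamma_uvv = 0.000000, Gamma_vuu = 0.000000, Gamma_vuv = 0.000000, Gamma_vvv = 0.000000
  tau = 0.625000: gamma = (0.890625, -0.500000), gamma' = (1.250000, 0.000000); Gamma_uuu = 0.000000, Gamma_uuv = 0.000000, Gamma_uvv = 0.000000, Gamma_vuu = 0.000000, Gamma_vuv = 0.000000, Gamma_vvv = 0.000000
  tau = 0.750000: gamma = (1.062500, -0.500000), gamma' = (1.500000, 0.000000); Gamma_uuu = 0.000000, Gamma_uuv = 0.000000, Gamma_uvv = 0.000000, Gamma_vuu = 0.000000, Gamma_vuv = 0.000000, Gamma_vvv = 0.000000
  tau = 0.875000: gamma = (1.265625, -0.500000), gamma' = (1.750000, 0.000000); Gamma_uuu = 0.000000, Gamma_uuv = 0.000000, Gamma_uvv = 0.000000, Gamma_vuu = 0.000000, Gamma_vuv = 0.000000, Gamma_vvv = 0.000000
  tau = 1.000000: gamma = (1.500000, -0.500000), gamma' = (2.000000, 0.000000); Gamma_uuu = 0.000000, Gamma_uuv = 0.000000, Gamma_uvv = 0.000000, Gamma_vuu = 0.000000, Gamma_vuv = 0.000000, Gamma_vvv = 0.000000
step 0: V^u = 1.0000, V^v = 0.8750
step 1: k1 = (0.000000, 0.000000), k2 = (0.000000, 0.000000), k3 = (0.000000, 0.000000), k4 = (0.000000, 0.000000); V <- V + (h/6)(k1 + 2k2 + 2k3 + k4): V^u = 1.0000, V^v = 0.8750
step 2: k1 = (0.000000, 0.000000), k2 = (0.000000, 0.000000), k3 = (0.000000, 0.000000), k4 = (0.000000, 0.000000); V <- V + (h/6)(k1 + 2k2 + 2k3 + k4): V^u = 1.0000, V^v = 0.8750
step 3: k1 = (0.000000, 0.000000), k2 = (0.000000, 0.000000), k3 = (0.000000, 0.000000), k4 = (0.000000, 0.000000); V <- V + (h/6)(k1 + 2k2 + 2k3 + k4): V^u = 1.0000, V^v = 0.8750
step 4: k1 = (0.000000, 0.000000), k2 = (0.000000, 0.000000), k3 = (0.000000, 0.000000), k4 = (0.000000, 0.000000); V <- V + (h/6)(k1 + 2k2 + 2k3 + k4): V^u = 1.0000, V^v = 0.8750


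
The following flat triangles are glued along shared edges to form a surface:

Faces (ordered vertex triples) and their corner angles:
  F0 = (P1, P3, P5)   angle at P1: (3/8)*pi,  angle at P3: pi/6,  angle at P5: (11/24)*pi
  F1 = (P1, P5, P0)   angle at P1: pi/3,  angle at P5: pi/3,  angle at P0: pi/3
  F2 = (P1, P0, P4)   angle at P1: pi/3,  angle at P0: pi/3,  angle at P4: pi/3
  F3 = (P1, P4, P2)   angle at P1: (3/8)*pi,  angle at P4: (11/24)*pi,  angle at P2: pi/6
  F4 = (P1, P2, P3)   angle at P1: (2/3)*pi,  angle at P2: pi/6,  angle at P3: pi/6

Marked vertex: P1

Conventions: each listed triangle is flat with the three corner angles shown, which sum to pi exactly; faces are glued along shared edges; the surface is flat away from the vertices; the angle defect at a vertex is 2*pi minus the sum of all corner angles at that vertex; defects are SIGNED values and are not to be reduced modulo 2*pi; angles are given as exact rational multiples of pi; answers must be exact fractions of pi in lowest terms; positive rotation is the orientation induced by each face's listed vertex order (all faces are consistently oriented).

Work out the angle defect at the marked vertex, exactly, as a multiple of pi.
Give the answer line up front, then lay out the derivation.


Answer: defect(P1) = -pi/12

Sum of corner angles at P1: (25/12)*pi
defect = 2*pi - (25/12)*pi
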